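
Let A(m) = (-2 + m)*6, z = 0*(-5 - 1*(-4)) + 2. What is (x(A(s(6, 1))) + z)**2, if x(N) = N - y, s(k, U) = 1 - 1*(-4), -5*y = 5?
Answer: 441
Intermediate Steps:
y = -1 (y = -1/5*5 = -1)
s(k, U) = 5 (s(k, U) = 1 + 4 = 5)
z = 2 (z = 0*(-5 + 4) + 2 = 0*(-1) + 2 = 0 + 2 = 2)
A(m) = -12 + 6*m
x(N) = 1 + N (x(N) = N - 1*(-1) = N + 1 = 1 + N)
(x(A(s(6, 1))) + z)**2 = ((1 + (-12 + 6*5)) + 2)**2 = ((1 + (-12 + 30)) + 2)**2 = ((1 + 18) + 2)**2 = (19 + 2)**2 = 21**2 = 441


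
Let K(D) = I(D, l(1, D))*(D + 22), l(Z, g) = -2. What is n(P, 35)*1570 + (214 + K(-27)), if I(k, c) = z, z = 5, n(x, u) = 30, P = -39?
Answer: 47289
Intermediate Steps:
I(k, c) = 5
K(D) = 110 + 5*D (K(D) = 5*(D + 22) = 5*(22 + D) = 110 + 5*D)
n(P, 35)*1570 + (214 + K(-27)) = 30*1570 + (214 + (110 + 5*(-27))) = 47100 + (214 + (110 - 135)) = 47100 + (214 - 25) = 47100 + 189 = 47289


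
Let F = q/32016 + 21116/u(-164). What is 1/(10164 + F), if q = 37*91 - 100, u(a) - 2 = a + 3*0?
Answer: 864432/8673500081 ≈ 9.9664e-5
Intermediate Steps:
u(a) = 2 + a (u(a) = 2 + (a + 3*0) = 2 + (a + 0) = 2 + a)
q = 3267 (q = 3367 - 100 = 3267)
F = -112586767/864432 (F = 3267/32016 + 21116/(2 - 164) = 3267*(1/32016) + 21116/(-162) = 1089/10672 + 21116*(-1/162) = 1089/10672 - 10558/81 = -112586767/864432 ≈ -130.24)
1/(10164 + F) = 1/(10164 - 112586767/864432) = 1/(8673500081/864432) = 864432/8673500081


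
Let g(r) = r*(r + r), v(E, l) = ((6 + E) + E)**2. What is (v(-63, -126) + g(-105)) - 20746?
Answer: 15704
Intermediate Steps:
v(E, l) = (6 + 2*E)**2
g(r) = 2*r**2 (g(r) = r*(2*r) = 2*r**2)
(v(-63, -126) + g(-105)) - 20746 = (4*(3 - 63)**2 + 2*(-105)**2) - 20746 = (4*(-60)**2 + 2*11025) - 20746 = (4*3600 + 22050) - 20746 = (14400 + 22050) - 20746 = 36450 - 20746 = 15704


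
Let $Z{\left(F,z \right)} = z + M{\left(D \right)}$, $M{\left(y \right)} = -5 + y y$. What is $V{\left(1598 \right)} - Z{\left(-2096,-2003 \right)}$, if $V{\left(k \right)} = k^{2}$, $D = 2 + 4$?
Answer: $2555576$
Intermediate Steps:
$D = 6$
$M{\left(y \right)} = -5 + y^{2}$
$Z{\left(F,z \right)} = 31 + z$ ($Z{\left(F,z \right)} = z - \left(5 - 6^{2}\right) = z + \left(-5 + 36\right) = z + 31 = 31 + z$)
$V{\left(1598 \right)} - Z{\left(-2096,-2003 \right)} = 1598^{2} - \left(31 - 2003\right) = 2553604 - -1972 = 2553604 + 1972 = 2555576$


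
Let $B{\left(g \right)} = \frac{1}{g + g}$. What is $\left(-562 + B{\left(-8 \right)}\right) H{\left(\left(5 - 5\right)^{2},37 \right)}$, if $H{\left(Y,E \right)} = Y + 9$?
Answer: $- \frac{80937}{16} \approx -5058.6$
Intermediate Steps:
$H{\left(Y,E \right)} = 9 + Y$
$B{\left(g \right)} = \frac{1}{2 g}$
$\left(-562 + B{\left(-8 \right)}\right) H{\left(\left(5 - 5\right)^{2},37 \right)} = \left(-562 + \frac{1}{2 \left(-8\right)}\right) \left(9 + \left(5 - 5\right)^{2}\right) = \left(-562 + \frac{1}{2} \left(- \frac{1}{8}\right)\right) \left(9 + 0^{2}\right) = \left(-562 - \frac{1}{16}\right) \left(9 + 0\right) = \left(- \frac{8993}{16}\right) 9 = - \frac{80937}{16}$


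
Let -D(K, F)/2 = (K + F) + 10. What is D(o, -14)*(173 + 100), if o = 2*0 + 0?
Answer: 2184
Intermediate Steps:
o = 0 (o = 0 + 0 = 0)
D(K, F) = -20 - 2*F - 2*K (D(K, F) = -2*((K + F) + 10) = -2*((F + K) + 10) = -2*(10 + F + K) = -20 - 2*F - 2*K)
D(o, -14)*(173 + 100) = (-20 - 2*(-14) - 2*0)*(173 + 100) = (-20 + 28 + 0)*273 = 8*273 = 2184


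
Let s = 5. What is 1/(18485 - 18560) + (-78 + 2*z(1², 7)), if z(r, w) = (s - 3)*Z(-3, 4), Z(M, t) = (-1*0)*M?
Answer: -5851/75 ≈ -78.013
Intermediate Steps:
Z(M, t) = 0 (Z(M, t) = 0*M = 0)
z(r, w) = 0 (z(r, w) = (5 - 3)*0 = 2*0 = 0)
1/(18485 - 18560) + (-78 + 2*z(1², 7)) = 1/(18485 - 18560) + (-78 + 2*0) = 1/(-75) + (-78 + 0) = -1/75 - 78 = -5851/75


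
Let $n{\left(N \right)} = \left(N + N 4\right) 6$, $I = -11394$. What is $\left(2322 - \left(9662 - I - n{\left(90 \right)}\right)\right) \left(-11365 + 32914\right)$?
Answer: $-345516666$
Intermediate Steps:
$n{\left(N \right)} = 30 N$ ($n{\left(N \right)} = \left(N + 4 N\right) 6 = 5 N 6 = 30 N$)
$\left(2322 - \left(9662 - I - n{\left(90 \right)}\right)\right) \left(-11365 + 32914\right) = \left(2322 + \left(\left(30 \cdot 90 - 11394\right) - 9662\right)\right) \left(-11365 + 32914\right) = \left(2322 + \left(\left(2700 - 11394\right) - 9662\right)\right) 21549 = \left(2322 - 18356\right) 21549 = \left(-16034\right) 21549 = -345516666$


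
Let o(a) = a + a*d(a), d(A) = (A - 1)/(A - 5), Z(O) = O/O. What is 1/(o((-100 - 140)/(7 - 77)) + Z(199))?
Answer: -77/67 ≈ -1.1493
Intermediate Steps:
Z(O) = 1
d(A) = (-1 + A)/(-5 + A)
o(a) = a + a*(-1 + a)/(-5 + a) (o(a) = a + a*((-1 + a)/(-5 + a)) = a + a*(-1 + a)/(-5 + a))
1/(o((-100 - 140)/(7 - 77)) + Z(199)) = 1/(2*((-100 - 140)/(7 - 77))*(-3 + (-100 - 140)/(7 - 77))/(-5 + (-100 - 140)/(7 - 77)) + 1) = 1/(2*(-240/(-70))*(-3 - 240/(-70))/(-5 - 240/(-70)) + 1) = 1/(2*(-240*(-1/70))*(-3 - 240*(-1/70))/(-5 - 240*(-1/70)) + 1) = 1/(2*(24/7)*(-3 + 24/7)/(-5 + 24/7) + 1) = 1/(2*(24/7)*(3/7)/(-11/7) + 1) = 1/(2*(24/7)*(-7/11)*(3/7) + 1) = 1/(-144/77 + 1) = 1/(-67/77) = -77/67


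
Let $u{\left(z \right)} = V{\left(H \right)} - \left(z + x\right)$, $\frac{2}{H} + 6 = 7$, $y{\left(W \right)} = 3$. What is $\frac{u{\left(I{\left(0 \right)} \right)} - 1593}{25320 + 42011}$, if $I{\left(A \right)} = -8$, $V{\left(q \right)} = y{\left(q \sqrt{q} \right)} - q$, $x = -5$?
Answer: $- \frac{1579}{67331} \approx -0.023451$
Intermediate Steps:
$H = 2$ ($H = \frac{2}{-6 + 7} = \frac{2}{1} = 2 \cdot 1 = 2$)
$V{\left(q \right)} = 3 - q$
$u{\left(z \right)} = 6 - z$ ($u{\left(z \right)} = \left(3 - 2\right) - \left(z - 5\right) = \left(3 - 2\right) - \left(-5 + z\right) = 1 - \left(-5 + z\right) = 6 - z$)
$\frac{u{\left(I{\left(0 \right)} \right)} - 1593}{25320 + 42011} = \frac{\left(6 - -8\right) - 1593}{25320 + 42011} = \frac{\left(6 + 8\right) - 1593}{67331} = \left(14 - 1593\right) \frac{1}{67331} = \left(-1579\right) \frac{1}{67331} = - \frac{1579}{67331}$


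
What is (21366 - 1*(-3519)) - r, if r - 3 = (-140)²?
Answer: 5282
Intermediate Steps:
r = 19603 (r = 3 + (-140)² = 3 + 19600 = 19603)
(21366 - 1*(-3519)) - r = (21366 - 1*(-3519)) - 1*19603 = (21366 + 3519) - 19603 = 24885 - 19603 = 5282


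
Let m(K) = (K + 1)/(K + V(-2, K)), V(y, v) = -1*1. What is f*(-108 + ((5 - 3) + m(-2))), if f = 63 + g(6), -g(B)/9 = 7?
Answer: 0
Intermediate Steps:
V(y, v) = -1
g(B) = -63 (g(B) = -9*7 = -63)
f = 0 (f = 63 - 63 = 0)
m(K) = (1 + K)/(-1 + K) (m(K) = (K + 1)/(K - 1) = (1 + K)/(-1 + K))
f*(-108 + ((5 - 3) + m(-2))) = 0*(-108 + ((5 - 3) + (1 - 2)/(-1 - 2))) = 0*(-108 + (2 - 1/(-3))) = 0*(-108 + (2 - 1/3*(-1))) = 0*(-108 + (2 + 1/3)) = 0*(-108 + 7/3) = 0*(-317/3) = 0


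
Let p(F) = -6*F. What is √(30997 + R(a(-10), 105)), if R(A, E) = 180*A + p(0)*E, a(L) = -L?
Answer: √32797 ≈ 181.10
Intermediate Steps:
R(A, E) = 180*A (R(A, E) = 180*A + (-6*0)*E = 180*A + 0*E = 180*A + 0 = 180*A)
√(30997 + R(a(-10), 105)) = √(30997 + 180*(-1*(-10))) = √(30997 + 180*10) = √(30997 + 1800) = √32797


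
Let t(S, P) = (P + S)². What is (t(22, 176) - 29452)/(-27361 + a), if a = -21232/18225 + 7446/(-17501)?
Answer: -3110456230200/8727454876307 ≈ -0.35640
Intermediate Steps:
a = -507284582/318955725 (a = -21232*1/18225 + 7446*(-1/17501) = -21232/18225 - 7446/17501 = -507284582/318955725 ≈ -1.5905)
(t(22, 176) - 29452)/(-27361 + a) = ((176 + 22)² - 29452)/(-27361 - 507284582/318955725) = (198² - 29452)/(-8727454876307/318955725) = (39204 - 29452)*(-318955725/8727454876307) = 9752*(-318955725/8727454876307) = -3110456230200/8727454876307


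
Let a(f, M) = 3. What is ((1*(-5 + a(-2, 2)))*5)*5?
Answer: -50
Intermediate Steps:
((1*(-5 + a(-2, 2)))*5)*5 = ((1*(-5 + 3))*5)*5 = ((1*(-2))*5)*5 = -2*5*5 = -10*5 = -50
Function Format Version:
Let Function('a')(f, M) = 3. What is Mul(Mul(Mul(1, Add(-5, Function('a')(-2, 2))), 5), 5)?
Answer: -50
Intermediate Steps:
Mul(Mul(Mul(1, Add(-5, Function('a')(-2, 2))), 5), 5) = Mul(Mul(Mul(1, Add(-5, 3)), 5), 5) = Mul(Mul(Mul(1, -2), 5), 5) = Mul(Mul(-2, 5), 5) = Mul(-10, 5) = -50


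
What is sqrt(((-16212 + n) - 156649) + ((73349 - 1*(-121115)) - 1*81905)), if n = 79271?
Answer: sqrt(18969) ≈ 137.73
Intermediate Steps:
sqrt(((-16212 + n) - 156649) + ((73349 - 1*(-121115)) - 1*81905)) = sqrt(((-16212 + 79271) - 156649) + ((73349 - 1*(-121115)) - 1*81905)) = sqrt((63059 - 156649) + ((73349 + 121115) - 81905)) = sqrt(-93590 + (194464 - 81905)) = sqrt(-93590 + 112559) = sqrt(18969)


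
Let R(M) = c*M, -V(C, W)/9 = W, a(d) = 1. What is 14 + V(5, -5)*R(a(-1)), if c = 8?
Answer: 374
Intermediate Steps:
V(C, W) = -9*W
R(M) = 8*M
14 + V(5, -5)*R(a(-1)) = 14 + (-9*(-5))*(8*1) = 14 + 45*8 = 14 + 360 = 374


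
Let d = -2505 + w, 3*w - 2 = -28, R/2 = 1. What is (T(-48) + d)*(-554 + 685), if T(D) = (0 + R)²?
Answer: -986299/3 ≈ -3.2877e+5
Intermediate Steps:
R = 2 (R = 2*1 = 2)
w = -26/3 (w = ⅔ + (⅓)*(-28) = ⅔ - 28/3 = -26/3 ≈ -8.6667)
d = -7541/3 (d = -2505 - 26/3 = -7541/3 ≈ -2513.7)
T(D) = 4 (T(D) = (0 + 2)² = 2² = 4)
(T(-48) + d)*(-554 + 685) = (4 - 7541/3)*(-554 + 685) = -7529/3*131 = -986299/3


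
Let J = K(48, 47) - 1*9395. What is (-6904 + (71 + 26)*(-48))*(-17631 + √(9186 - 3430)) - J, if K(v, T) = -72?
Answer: 203823827 - 23120*√1439 ≈ 2.0295e+8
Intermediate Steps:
J = -9467 (J = -72 - 1*9395 = -72 - 9395 = -9467)
(-6904 + (71 + 26)*(-48))*(-17631 + √(9186 - 3430)) - J = (-6904 + (71 + 26)*(-48))*(-17631 + √(9186 - 3430)) - 1*(-9467) = (-6904 + 97*(-48))*(-17631 + √5756) + 9467 = (-6904 - 4656)*(-17631 + 2*√1439) + 9467 = -11560*(-17631 + 2*√1439) + 9467 = (203814360 - 23120*√1439) + 9467 = 203823827 - 23120*√1439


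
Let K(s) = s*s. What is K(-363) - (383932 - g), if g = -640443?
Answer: -892606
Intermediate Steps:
K(s) = s**2
K(-363) - (383932 - g) = (-363)**2 - (383932 - 1*(-640443)) = 131769 - (383932 + 640443) = 131769 - 1*1024375 = 131769 - 1024375 = -892606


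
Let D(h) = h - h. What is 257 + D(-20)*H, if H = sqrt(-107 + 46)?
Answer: 257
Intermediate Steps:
D(h) = 0
H = I*sqrt(61) (H = sqrt(-61) = I*sqrt(61) ≈ 7.8102*I)
257 + D(-20)*H = 257 + 0*(I*sqrt(61)) = 257 + 0 = 257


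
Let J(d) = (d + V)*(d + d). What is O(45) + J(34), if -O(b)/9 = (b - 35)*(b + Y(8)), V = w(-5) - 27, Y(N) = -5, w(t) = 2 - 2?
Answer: -3124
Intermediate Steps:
w(t) = 0
V = -27 (V = 0 - 27 = -27)
J(d) = 2*d*(-27 + d) (J(d) = (d - 27)*(d + d) = (-27 + d)*(2*d) = 2*d*(-27 + d))
O(b) = -9*(-35 + b)*(-5 + b) (O(b) = -9*(b - 35)*(b - 5) = -9*(-35 + b)*(-5 + b))
O(45) + J(34) = (-1575 - 9*45² + 360*45) + 2*34*(-27 + 34) = (-1575 - 9*2025 + 16200) + 2*34*7 = (-1575 - 18225 + 16200) + 476 = -3600 + 476 = -3124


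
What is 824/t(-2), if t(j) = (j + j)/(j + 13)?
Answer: -2266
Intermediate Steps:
t(j) = 2*j/(13 + j) (t(j) = (2*j)/(13 + j) = 2*j/(13 + j))
824/t(-2) = 824/((2*(-2)/(13 - 2))) = 824/((2*(-2)/11)) = 824/((2*(-2)*(1/11))) = 824/(-4/11) = 824*(-11/4) = -2266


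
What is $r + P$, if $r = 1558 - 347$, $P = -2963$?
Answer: $-1752$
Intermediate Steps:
$r = 1211$ ($r = 1558 - 347 = 1211$)
$r + P = 1211 - 2963 = -1752$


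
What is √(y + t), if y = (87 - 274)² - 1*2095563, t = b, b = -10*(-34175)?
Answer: 2*I*√429711 ≈ 1311.0*I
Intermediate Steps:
b = 341750
t = 341750
y = -2060594 (y = (-187)² - 2095563 = 34969 - 2095563 = -2060594)
√(y + t) = √(-2060594 + 341750) = √(-1718844) = 2*I*√429711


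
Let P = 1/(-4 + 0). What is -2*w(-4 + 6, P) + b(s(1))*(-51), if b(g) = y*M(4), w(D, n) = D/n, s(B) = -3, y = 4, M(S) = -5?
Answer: 1036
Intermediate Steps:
P = -1/4 (P = 1/(-4) = -1/4 ≈ -0.25000)
b(g) = -20 (b(g) = 4*(-5) = -20)
-2*w(-4 + 6, P) + b(s(1))*(-51) = -2*(-4 + 6)/(-1/4) - 20*(-51) = -4*(-4) + 1020 = -2*(-8) + 1020 = 16 + 1020 = 1036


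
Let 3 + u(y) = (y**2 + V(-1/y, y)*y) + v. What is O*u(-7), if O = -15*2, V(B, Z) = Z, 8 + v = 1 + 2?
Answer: -2700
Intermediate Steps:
v = -5 (v = -8 + (1 + 2) = -8 + 3 = -5)
O = -30
u(y) = -8 + 2*y**2 (u(y) = -3 + ((y**2 + y*y) - 5) = -3 + ((y**2 + y**2) - 5) = -3 + (2*y**2 - 5) = -3 + (-5 + 2*y**2) = -8 + 2*y**2)
O*u(-7) = -30*(-8 + 2*(-7)**2) = -30*(-8 + 2*49) = -30*(-8 + 98) = -30*90 = -2700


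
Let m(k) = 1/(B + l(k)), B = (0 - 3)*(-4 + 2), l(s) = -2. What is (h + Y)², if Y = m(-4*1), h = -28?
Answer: 12321/16 ≈ 770.06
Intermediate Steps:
B = 6 (B = -3*(-2) = 6)
m(k) = ¼ (m(k) = 1/(6 - 2) = 1/4 = ¼)
Y = ¼ ≈ 0.25000
(h + Y)² = (-28 + ¼)² = (-111/4)² = 12321/16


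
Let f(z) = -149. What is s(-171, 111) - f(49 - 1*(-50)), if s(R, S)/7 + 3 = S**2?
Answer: 86375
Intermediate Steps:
s(R, S) = -21 + 7*S**2
s(-171, 111) - f(49 - 1*(-50)) = (-21 + 7*111**2) - 1*(-149) = (-21 + 7*12321) + 149 = (-21 + 86247) + 149 = 86226 + 149 = 86375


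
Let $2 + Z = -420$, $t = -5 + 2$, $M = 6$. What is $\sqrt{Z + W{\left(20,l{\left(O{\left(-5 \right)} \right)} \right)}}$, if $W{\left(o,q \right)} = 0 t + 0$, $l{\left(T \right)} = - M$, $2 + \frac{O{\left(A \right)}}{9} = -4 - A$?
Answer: $i \sqrt{422} \approx 20.543 i$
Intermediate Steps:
$O{\left(A \right)} = -54 - 9 A$ ($O{\left(A \right)} = -18 + 9 \left(-4 - A\right) = -18 - \left(36 + 9 A\right) = -54 - 9 A$)
$t = -3$
$l{\left(T \right)} = -6$ ($l{\left(T \right)} = \left(-1\right) 6 = -6$)
$Z = -422$ ($Z = -2 - 420 = -422$)
$W{\left(o,q \right)} = 0$ ($W{\left(o,q \right)} = 0 \left(-3\right) + 0 = 0 + 0 = 0$)
$\sqrt{Z + W{\left(20,l{\left(O{\left(-5 \right)} \right)} \right)}} = \sqrt{-422 + 0} = \sqrt{-422} = i \sqrt{422}$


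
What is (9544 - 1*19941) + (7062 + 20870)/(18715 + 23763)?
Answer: -220807917/21239 ≈ -10396.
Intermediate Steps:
(9544 - 1*19941) + (7062 + 20870)/(18715 + 23763) = (9544 - 19941) + 27932/42478 = -10397 + 27932*(1/42478) = -10397 + 13966/21239 = -220807917/21239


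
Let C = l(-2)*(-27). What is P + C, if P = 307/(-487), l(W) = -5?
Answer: 65438/487 ≈ 134.37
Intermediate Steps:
P = -307/487 (P = 307*(-1/487) = -307/487 ≈ -0.63039)
C = 135 (C = -5*(-27) = 135)
P + C = -307/487 + 135 = 65438/487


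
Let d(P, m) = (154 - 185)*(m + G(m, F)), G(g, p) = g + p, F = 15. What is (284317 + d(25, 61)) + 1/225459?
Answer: 63144302131/225459 ≈ 2.8007e+5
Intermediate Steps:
d(P, m) = -465 - 62*m (d(P, m) = (154 - 185)*(m + (m + 15)) = -31*(m + (15 + m)) = -31*(15 + 2*m) = -465 - 62*m)
(284317 + d(25, 61)) + 1/225459 = (284317 + (-465 - 62*61)) + 1/225459 = (284317 + (-465 - 3782)) + 1/225459 = (284317 - 4247) + 1/225459 = 280070 + 1/225459 = 63144302131/225459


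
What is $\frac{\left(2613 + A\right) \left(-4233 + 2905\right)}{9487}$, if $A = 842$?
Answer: $- \frac{4588240}{9487} \approx -483.63$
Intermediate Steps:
$\frac{\left(2613 + A\right) \left(-4233 + 2905\right)}{9487} = \frac{\left(2613 + 842\right) \left(-4233 + 2905\right)}{9487} = 3455 \left(-1328\right) \frac{1}{9487} = \left(-4588240\right) \frac{1}{9487} = - \frac{4588240}{9487}$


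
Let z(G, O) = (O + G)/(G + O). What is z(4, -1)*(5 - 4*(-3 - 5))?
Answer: 37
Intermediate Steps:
z(G, O) = 1 (z(G, O) = (G + O)/(G + O) = 1)
z(4, -1)*(5 - 4*(-3 - 5)) = 1*(5 - 4*(-3 - 5)) = 1*(5 - 4*(-8)) = 1*(5 + 32) = 1*37 = 37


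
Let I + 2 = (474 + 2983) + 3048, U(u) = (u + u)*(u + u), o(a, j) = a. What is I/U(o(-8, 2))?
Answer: 6503/256 ≈ 25.402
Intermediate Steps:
U(u) = 4*u² (U(u) = (2*u)*(2*u) = 4*u²)
I = 6503 (I = -2 + ((474 + 2983) + 3048) = -2 + (3457 + 3048) = -2 + 6505 = 6503)
I/U(o(-8, 2)) = 6503/((4*(-8)²)) = 6503/((4*64)) = 6503/256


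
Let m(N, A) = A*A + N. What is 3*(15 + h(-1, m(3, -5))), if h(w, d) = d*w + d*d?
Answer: 2313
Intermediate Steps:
m(N, A) = N + A² (m(N, A) = A² + N = N + A²)
h(w, d) = d² + d*w (h(w, d) = d*w + d² = d² + d*w)
3*(15 + h(-1, m(3, -5))) = 3*(15 + (3 + (-5)²)*((3 + (-5)²) - 1)) = 3*(15 + (3 + 25)*((3 + 25) - 1)) = 3*(15 + 28*(28 - 1)) = 3*(15 + 28*27) = 3*(15 + 756) = 3*771 = 2313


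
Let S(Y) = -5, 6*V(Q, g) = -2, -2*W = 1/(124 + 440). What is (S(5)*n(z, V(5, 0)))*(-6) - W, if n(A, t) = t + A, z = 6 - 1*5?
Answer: 22561/1128 ≈ 20.001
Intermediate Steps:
W = -1/1128 (W = -1/(2*(124 + 440)) = -1/2/564 = -1/2*1/564 = -1/1128 ≈ -0.00088653)
V(Q, g) = -1/3 (V(Q, g) = (1/6)*(-2) = -1/3)
z = 1 (z = 6 - 5 = 1)
n(A, t) = A + t
(S(5)*n(z, V(5, 0)))*(-6) - W = -5*(1 - 1/3)*(-6) - 1*(-1/1128) = -5*2/3*(-6) + 1/1128 = -10/3*(-6) + 1/1128 = 20 + 1/1128 = 22561/1128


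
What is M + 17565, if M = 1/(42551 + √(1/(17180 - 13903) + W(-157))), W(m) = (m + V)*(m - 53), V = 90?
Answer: (17565*√46107391 + 747408316*√3277)/(√46107391 + 42551*√3277) ≈ 17565.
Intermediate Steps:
W(m) = (-53 + m)*(90 + m) (W(m) = (m + 90)*(m - 53) = (90 + m)*(-53 + m) = (-53 + m)*(90 + m))
M = 1/(42551 + √151093920307/3277) (M = 1/(42551 + √(1/(17180 - 13903) + (-4770 + (-157)² + 37*(-157)))) = 1/(42551 + √(1/3277 + (-4770 + 24649 - 5809))) = 1/(42551 + √(1/3277 + 14070)) = 1/(42551 + √(46107391/3277)) = 1/(42551 + √151093920307/3277) ≈ 2.3436e-5)
M + 17565 = √3277/(√46107391 + 42551*√3277) + 17565 = 17565 + √3277/(√46107391 + 42551*√3277)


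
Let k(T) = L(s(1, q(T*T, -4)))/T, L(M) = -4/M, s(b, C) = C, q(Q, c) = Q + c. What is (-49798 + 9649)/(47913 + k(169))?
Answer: -193764413817/231234510425 ≈ -0.83796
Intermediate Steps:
k(T) = -4/(T*(-4 + T²)) (k(T) = (-4/(T*T - 4))/T = (-4/(T² - 4))/T = (-4/(-4 + T²))/T = -4/(T*(-4 + T²)))
(-49798 + 9649)/(47913 + k(169)) = (-49798 + 9649)/(47913 - 4/(169*(-4 + 169²))) = -40149/(47913 - 4*1/169/(-4 + 28561)) = -40149/(47913 - 4*1/169/28557) = -40149/(47913 - 4*1/169*1/28557) = -40149/(47913 - 4/4826133) = -40149/231234510425/4826133 = -40149*4826133/231234510425 = -193764413817/231234510425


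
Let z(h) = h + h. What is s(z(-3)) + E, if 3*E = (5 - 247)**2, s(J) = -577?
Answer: 56833/3 ≈ 18944.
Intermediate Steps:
z(h) = 2*h
E = 58564/3 (E = (5 - 247)**2/3 = (1/3)*(-242)**2 = (1/3)*58564 = 58564/3 ≈ 19521.)
s(z(-3)) + E = -577 + 58564/3 = 56833/3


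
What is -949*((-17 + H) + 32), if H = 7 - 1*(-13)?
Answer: -33215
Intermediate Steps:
H = 20 (H = 7 + 13 = 20)
-949*((-17 + H) + 32) = -949*((-17 + 20) + 32) = -949*(3 + 32) = -949*35 = -33215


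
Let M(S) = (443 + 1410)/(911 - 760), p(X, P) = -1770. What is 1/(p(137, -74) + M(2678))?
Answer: -151/265417 ≈ -0.00056892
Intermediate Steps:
M(S) = 1853/151
1/(p(137, -74) + M(2678)) = 1/(-1770 + 1853/151) = 1/(-265417/151) = -151/265417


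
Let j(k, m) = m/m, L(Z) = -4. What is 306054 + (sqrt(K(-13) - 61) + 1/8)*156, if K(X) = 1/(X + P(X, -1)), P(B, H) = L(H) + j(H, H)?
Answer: 612147/2 + 39*I*sqrt(977) ≈ 3.0607e+5 + 1219.0*I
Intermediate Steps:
j(k, m) = 1
P(B, H) = -3 (P(B, H) = -4 + 1 = -3)
K(X) = 1/(-3 + X) (K(X) = 1/(X - 3) = 1/(-3 + X))
306054 + (sqrt(K(-13) - 61) + 1/8)*156 = 306054 + (sqrt(1/(-3 - 13) - 61) + 1/8)*156 = 306054 + (sqrt(1/(-16) - 61) + 1/8)*156 = 306054 + (sqrt(-1/16 - 61) + 1/8)*156 = 306054 + (sqrt(-977/16) + 1/8)*156 = 306054 + (I*sqrt(977)/4 + 1/8)*156 = 306054 + (1/8 + I*sqrt(977)/4)*156 = 306054 + (39/2 + 39*I*sqrt(977)) = 612147/2 + 39*I*sqrt(977)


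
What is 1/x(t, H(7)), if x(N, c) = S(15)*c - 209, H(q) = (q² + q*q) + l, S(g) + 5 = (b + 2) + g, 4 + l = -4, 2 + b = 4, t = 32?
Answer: 1/1051 ≈ 0.00095147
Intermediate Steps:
b = 2 (b = -2 + 4 = 2)
l = -8 (l = -4 - 4 = -8)
S(g) = -1 + g (S(g) = -5 + ((2 + 2) + g) = -5 + (4 + g) = -1 + g)
H(q) = -8 + 2*q² (H(q) = (q² + q*q) - 8 = (q² + q²) - 8 = 2*q² - 8 = -8 + 2*q²)
x(N, c) = -209 + 14*c (x(N, c) = (-1 + 15)*c - 209 = 14*c - 209 = -209 + 14*c)
1/x(t, H(7)) = 1/(-209 + 14*(-8 + 2*7²)) = 1/(-209 + 14*(-8 + 2*49)) = 1/(-209 + 14*(-8 + 98)) = 1/(-209 + 14*90) = 1/(-209 + 1260) = 1/1051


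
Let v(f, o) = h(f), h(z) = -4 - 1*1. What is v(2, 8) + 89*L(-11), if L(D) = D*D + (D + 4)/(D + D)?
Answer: 237431/22 ≈ 10792.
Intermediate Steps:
h(z) = -5 (h(z) = -4 - 1 = -5)
v(f, o) = -5
L(D) = D² + (4 + D)/(2*D) (L(D) = D² + (4 + D)/((2*D)) = D² + (4 + D)*(1/(2*D)) = D² + (4 + D)/(2*D))
v(2, 8) + 89*L(-11) = -5 + 89*((2 + (-11)³ + (½)*(-11))/(-11)) = -5 + 89*(-(2 - 1331 - 11/2)/11) = -5 + 89*(-1/11*(-2669/2)) = -5 + 89*(2669/22) = -5 + 237541/22 = 237431/22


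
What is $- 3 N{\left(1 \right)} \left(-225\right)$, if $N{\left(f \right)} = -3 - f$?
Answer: $-2700$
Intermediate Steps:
$- 3 N{\left(1 \right)} \left(-225\right) = - 3 \left(-3 - 1\right) \left(-225\right) = - 3 \left(\left(-4\right) \left(-225\right)\right) = \left(-3\right) 900 = -2700$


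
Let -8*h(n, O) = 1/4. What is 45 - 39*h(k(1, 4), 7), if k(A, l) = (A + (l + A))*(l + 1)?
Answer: 1479/32 ≈ 46.219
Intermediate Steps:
k(A, l) = (1 + l)*(l + 2*A) (k(A, l) = (A + (A + l))*(1 + l) = (l + 2*A)*(1 + l) = (1 + l)*(l + 2*A))
h(n, O) = -1/32 (h(n, O) = -1/8/4 = -1/8*1/4 = -1/32)
45 - 39*h(k(1, 4), 7) = 45 - 39*(-1/32) = 45 + 39/32 = 1479/32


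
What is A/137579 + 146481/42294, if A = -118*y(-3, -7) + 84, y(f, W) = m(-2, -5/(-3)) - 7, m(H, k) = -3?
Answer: 354494195/102083618 ≈ 3.4726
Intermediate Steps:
y(f, W) = -10 (y(f, W) = -3 - 7 = -10)
A = 1264 (A = -118*(-10) + 84 = 1180 + 84 = 1264)
A/137579 + 146481/42294 = 1264/137579 + 146481/42294 = 1264*(1/137579) + 146481*(1/42294) = 1264/137579 + 48827/14098 = 354494195/102083618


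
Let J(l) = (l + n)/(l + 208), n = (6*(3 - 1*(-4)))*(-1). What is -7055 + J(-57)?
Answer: -1065404/151 ≈ -7055.7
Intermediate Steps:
n = -42 (n = (6*(3 + 4))*(-1) = (6*7)*(-1) = 42*(-1) = -42)
J(l) = (-42 + l)/(208 + l) (J(l) = (l - 42)/(l + 208) = (-42 + l)/(208 + l))
-7055 + J(-57) = -7055 + (-42 - 57)/(208 - 57) = -7055 - 99/151 = -1065404/151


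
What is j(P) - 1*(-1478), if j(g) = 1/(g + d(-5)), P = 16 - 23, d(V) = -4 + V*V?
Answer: 20693/14 ≈ 1478.1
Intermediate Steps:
d(V) = -4 + V²
P = -7
j(g) = 1/(21 + g) (j(g) = 1/(g + (-4 + (-5)²)) = 1/(g + (-4 + 25)) = 1/(g + 21) = 1/(21 + g))
j(P) - 1*(-1478) = 1/(21 - 7) - 1*(-1478) = 1/14 + 1478 = 20693/14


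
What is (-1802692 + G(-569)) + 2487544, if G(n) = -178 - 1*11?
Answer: 684663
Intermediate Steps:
G(n) = -189 (G(n) = -178 - 11 = -189)
(-1802692 + G(-569)) + 2487544 = (-1802692 - 189) + 2487544 = -1802881 + 2487544 = 684663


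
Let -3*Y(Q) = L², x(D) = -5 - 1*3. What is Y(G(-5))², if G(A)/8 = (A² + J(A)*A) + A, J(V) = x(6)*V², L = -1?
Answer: ⅑ ≈ 0.11111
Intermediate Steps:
x(D) = -8 (x(D) = -5 - 3 = -8)
J(V) = -8*V²
G(A) = -64*A³ + 8*A + 8*A² (G(A) = 8*((A² + (-8*A²)*A) + A) = 8*((A² - 8*A³) + A) = 8*(A + A² - 8*A³) = -64*A³ + 8*A + 8*A²)
Y(Q) = -⅓ (Y(Q) = -⅓*(-1)² = -⅓*1 = -⅓)
Y(G(-5))² = (-⅓)² = ⅑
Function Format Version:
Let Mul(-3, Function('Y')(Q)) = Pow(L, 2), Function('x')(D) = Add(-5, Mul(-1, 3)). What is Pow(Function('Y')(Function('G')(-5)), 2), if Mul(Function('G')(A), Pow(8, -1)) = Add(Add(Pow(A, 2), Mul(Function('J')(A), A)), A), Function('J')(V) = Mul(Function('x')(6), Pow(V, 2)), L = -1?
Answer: Rational(1, 9) ≈ 0.11111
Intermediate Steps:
Function('x')(D) = -8 (Function('x')(D) = Add(-5, -3) = -8)
Function('J')(V) = Mul(-8, Pow(V, 2))
Function('G')(A) = Add(Mul(-64, Pow(A, 3)), Mul(8, A), Mul(8, Pow(A, 2))) (Function('G')(A) = Mul(8, Add(Add(Pow(A, 2), Mul(Mul(-8, Pow(A, 2)), A)), A)) = Mul(8, Add(Add(Pow(A, 2), Mul(-8, Pow(A, 3))), A)) = Mul(8, Add(A, Pow(A, 2), Mul(-8, Pow(A, 3)))) = Add(Mul(-64, Pow(A, 3)), Mul(8, A), Mul(8, Pow(A, 2))))
Function('Y')(Q) = Rational(-1, 3) (Function('Y')(Q) = Mul(Rational(-1, 3), Pow(-1, 2)) = Mul(Rational(-1, 3), 1) = Rational(-1, 3))
Pow(Function('Y')(Function('G')(-5)), 2) = Pow(Rational(-1, 3), 2) = Rational(1, 9)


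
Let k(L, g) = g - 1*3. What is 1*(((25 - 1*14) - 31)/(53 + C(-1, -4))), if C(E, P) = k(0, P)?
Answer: -10/23 ≈ -0.43478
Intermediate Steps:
k(L, g) = -3 + g (k(L, g) = g - 3 = -3 + g)
C(E, P) = -3 + P
1*(((25 - 1*14) - 31)/(53 + C(-1, -4))) = 1*(((25 - 1*14) - 31)/(53 + (-3 - 4))) = 1*(((25 - 14) - 31)/(53 - 7)) = 1*((11 - 31)/46) = 1*(-20*1/46) = 1*(-10/23) = -10/23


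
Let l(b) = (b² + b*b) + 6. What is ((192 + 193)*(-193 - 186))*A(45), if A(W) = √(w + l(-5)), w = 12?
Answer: -291830*√17 ≈ -1.2032e+6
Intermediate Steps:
l(b) = 6 + 2*b² (l(b) = (b² + b²) + 6 = 2*b² + 6 = 6 + 2*b²)
A(W) = 2*√17 (A(W) = √(12 + (6 + 2*(-5)²)) = √(12 + (6 + 2*25)) = √(12 + (6 + 50)) = √(12 + 56) = √68 = 2*√17)
((192 + 193)*(-193 - 186))*A(45) = ((192 + 193)*(-193 - 186))*(2*√17) = (385*(-379))*(2*√17) = -291830*√17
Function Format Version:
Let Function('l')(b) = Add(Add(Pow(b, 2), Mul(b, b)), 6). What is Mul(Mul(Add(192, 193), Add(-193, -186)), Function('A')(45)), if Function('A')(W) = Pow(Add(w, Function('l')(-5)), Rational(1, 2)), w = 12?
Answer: Mul(-291830, Pow(17, Rational(1, 2))) ≈ -1.2032e+6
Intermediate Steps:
Function('l')(b) = Add(6, Mul(2, Pow(b, 2))) (Function('l')(b) = Add(Add(Pow(b, 2), Pow(b, 2)), 6) = Add(Mul(2, Pow(b, 2)), 6) = Add(6, Mul(2, Pow(b, 2))))
Function('A')(W) = Mul(2, Pow(17, Rational(1, 2))) (Function('A')(W) = Pow(Add(12, Add(6, Mul(2, Pow(-5, 2)))), Rational(1, 2)) = Pow(Add(12, Add(6, Mul(2, 25))), Rational(1, 2)) = Pow(Add(12, Add(6, 50)), Rational(1, 2)) = Pow(Add(12, 56), Rational(1, 2)) = Pow(68, Rational(1, 2)) = Mul(2, Pow(17, Rational(1, 2))))
Mul(Mul(Add(192, 193), Add(-193, -186)), Function('A')(45)) = Mul(Mul(Add(192, 193), Add(-193, -186)), Mul(2, Pow(17, Rational(1, 2)))) = Mul(Mul(385, -379), Mul(2, Pow(17, Rational(1, 2)))) = Mul(-145915, Mul(2, Pow(17, Rational(1, 2)))) = Mul(-291830, Pow(17, Rational(1, 2)))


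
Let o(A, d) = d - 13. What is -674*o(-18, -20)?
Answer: 22242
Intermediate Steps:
o(A, d) = -13 + d
-674*o(-18, -20) = -674*(-13 - 20) = -674*(-33) = 22242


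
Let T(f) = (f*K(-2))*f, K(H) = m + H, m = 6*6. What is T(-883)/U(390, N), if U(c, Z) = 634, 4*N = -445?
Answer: 13254713/317 ≈ 41813.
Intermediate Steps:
N = -445/4 (N = (1/4)*(-445) = -445/4 ≈ -111.25)
m = 36
K(H) = 36 + H
T(f) = 34*f**2 (T(f) = (f*(36 - 2))*f = (f*34)*f = (34*f)*f = 34*f**2)
T(-883)/U(390, N) = (34*(-883)**2)/634 = (34*779689)*(1/634) = 26509426*(1/634) = 13254713/317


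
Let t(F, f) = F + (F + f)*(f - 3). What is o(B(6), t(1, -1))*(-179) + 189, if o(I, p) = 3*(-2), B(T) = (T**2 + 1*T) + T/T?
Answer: 1263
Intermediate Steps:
B(T) = 1 + T + T**2 (B(T) = (T**2 + T) + 1 = (T + T**2) + 1 = 1 + T + T**2)
t(F, f) = F + (-3 + f)*(F + f) (t(F, f) = F + (F + f)*(-3 + f) = F + (-3 + f)*(F + f))
o(I, p) = -6
o(B(6), t(1, -1))*(-179) + 189 = -6*(-179) + 189 = 1074 + 189 = 1263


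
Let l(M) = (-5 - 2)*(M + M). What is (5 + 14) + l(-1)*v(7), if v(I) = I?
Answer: 117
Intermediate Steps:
l(M) = -14*M
(5 + 14) + l(-1)*v(7) = (5 + 14) - 14*(-1)*7 = 19 + 14*7 = 19 + 98 = 117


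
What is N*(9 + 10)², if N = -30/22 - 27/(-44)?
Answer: -1083/4 ≈ -270.75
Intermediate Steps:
N = -¾ (N = -30*1/22 - 27*(-1/44) = -15/11 + 27/44 = -¾ ≈ -0.75000)
N*(9 + 10)² = -3*(9 + 10)²/4 = -¾*19² = -¾*361 = -1083/4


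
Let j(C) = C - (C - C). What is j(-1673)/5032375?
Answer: -1673/5032375 ≈ -0.00033245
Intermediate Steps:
j(C) = C (j(C) = C - 1*0 = C + 0 = C)
j(-1673)/5032375 = -1673/5032375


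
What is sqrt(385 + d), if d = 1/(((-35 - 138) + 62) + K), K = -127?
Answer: 3*sqrt(2423078)/238 ≈ 19.621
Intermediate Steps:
d = -1/238 (d = 1/(((-35 - 138) + 62) - 127) = 1/((-173 + 62) - 127) = 1/(-111 - 127) = 1/(-238) = -1/238 ≈ -0.0042017)
sqrt(385 + d) = sqrt(385 - 1/238) = sqrt(91629/238) = 3*sqrt(2423078)/238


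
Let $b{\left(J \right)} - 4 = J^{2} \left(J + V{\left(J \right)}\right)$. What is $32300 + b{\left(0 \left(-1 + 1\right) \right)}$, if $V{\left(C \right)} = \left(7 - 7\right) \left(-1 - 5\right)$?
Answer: $32304$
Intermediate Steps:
$V{\left(C \right)} = 0$ ($V{\left(C \right)} = 0 \left(-6\right) = 0$)
$b{\left(J \right)} = 4 + J^{3}$ ($b{\left(J \right)} = 4 + J^{2} \left(J + 0\right) = 4 + J^{2} J = 4 + J^{3}$)
$32300 + b{\left(0 \left(-1 + 1\right) \right)} = 32300 + \left(4 + \left(0 \left(-1 + 1\right)\right)^{3}\right) = 32300 + \left(4 + \left(0 \cdot 0\right)^{3}\right) = 32300 + \left(4 + 0^{3}\right) = 32300 + \left(4 + 0\right) = 32300 + 4 = 32304$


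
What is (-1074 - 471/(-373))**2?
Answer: 160104817161/139129 ≈ 1.1508e+6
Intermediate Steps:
(-1074 - 471/(-373))**2 = (-1074 - 471*(-1/373))**2 = (-1074 + 471/373)**2 = (-400131/373)**2 = 160104817161/139129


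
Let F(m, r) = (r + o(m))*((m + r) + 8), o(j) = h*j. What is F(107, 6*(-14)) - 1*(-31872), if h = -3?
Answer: 19317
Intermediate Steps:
o(j) = -3*j
F(m, r) = (r - 3*m)*(8 + m + r) (F(m, r) = (r - 3*m)*((m + r) + 8) = (r - 3*m)*(8 + m + r))
F(107, 6*(-14)) - 1*(-31872) = ((6*(-14))² - 24*107 - 3*107² + 8*(6*(-14)) - 2*107*6*(-14)) - 1*(-31872) = ((-84)² - 2568 - 3*11449 + 8*(-84) - 2*107*(-84)) + 31872 = (7056 - 2568 - 34347 - 672 + 17976) + 31872 = -12555 + 31872 = 19317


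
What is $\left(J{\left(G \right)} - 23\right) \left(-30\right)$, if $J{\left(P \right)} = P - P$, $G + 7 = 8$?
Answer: $690$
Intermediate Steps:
$G = 1$ ($G = -7 + 8 = 1$)
$J{\left(P \right)} = 0$
$\left(J{\left(G \right)} - 23\right) \left(-30\right) = \left(0 - 23\right) \left(-30\right) = \left(-23\right) \left(-30\right) = 690$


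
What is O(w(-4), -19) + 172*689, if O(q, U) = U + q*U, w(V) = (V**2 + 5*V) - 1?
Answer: 118584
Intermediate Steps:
w(V) = -1 + V**2 + 5*V
O(q, U) = U + U*q
O(w(-4), -19) + 172*689 = -19*(1 + (-1 + (-4)**2 + 5*(-4))) + 172*689 = -19*(1 + (-1 + 16 - 20)) + 118508 = -19*(1 - 5) + 118508 = -19*(-4) + 118508 = 76 + 118508 = 118584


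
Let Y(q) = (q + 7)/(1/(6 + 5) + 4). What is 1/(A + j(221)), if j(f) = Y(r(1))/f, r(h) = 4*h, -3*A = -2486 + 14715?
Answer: -9945/40539014 ≈ -0.00024532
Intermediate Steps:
A = -12229/3 (A = -(-2486 + 14715)/3 = -⅓*12229 = -12229/3 ≈ -4076.3)
Y(q) = 77/45 + 11*q/45 (Y(q) = (7 + q)/(1/11 + 4) = (7 + q)/(45/11) = (7 + q)*(11/45) = 77/45 + 11*q/45)
j(f) = 121/(45*f) (j(f) = (77/45 + 11*(4*1)/45)/f = (77/45 + (11/45)*4)/f = (77/45 + 44/45)/f = 121/(45*f))
1/(A + j(221)) = 1/(-12229/3 + (121/45)/221) = 1/(-12229/3 + (121/45)*(1/221)) = 1/(-12229/3 + 121/9945) = 1/(-40539014/9945) = -9945/40539014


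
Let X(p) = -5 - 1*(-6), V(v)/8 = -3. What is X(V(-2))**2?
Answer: 1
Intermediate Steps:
V(v) = -24 (V(v) = 8*(-3) = -24)
X(p) = 1 (X(p) = -5 + 6 = 1)
X(V(-2))**2 = 1**2 = 1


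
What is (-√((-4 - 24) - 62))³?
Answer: 270*I*√10 ≈ 853.81*I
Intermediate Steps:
(-√((-4 - 24) - 62))³ = (-√(-28 - 62))³ = (-√(-90))³ = (-3*I*√10)³ = 270*I*√10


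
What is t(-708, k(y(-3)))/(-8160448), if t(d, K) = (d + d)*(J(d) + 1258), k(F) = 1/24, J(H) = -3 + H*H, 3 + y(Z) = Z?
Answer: 88945863/1020056 ≈ 87.197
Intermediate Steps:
y(Z) = -3 + Z
J(H) = -3 + H**2
k(F) = 1/24
t(d, K) = 2*d*(1255 + d**2) (t(d, K) = (d + d)*((-3 + d**2) + 1258) = (2*d)*(1255 + d**2) = 2*d*(1255 + d**2))
t(-708, k(y(-3)))/(-8160448) = (2*(-708)*(1255 + (-708)**2))/(-8160448) = (2*(-708)*(1255 + 501264))*(-1/8160448) = (2*(-708)*502519)*(-1/8160448) = -711566904*(-1/8160448) = 88945863/1020056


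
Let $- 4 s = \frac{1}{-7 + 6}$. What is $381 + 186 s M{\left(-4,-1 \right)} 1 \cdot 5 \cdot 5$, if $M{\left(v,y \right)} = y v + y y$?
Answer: $\frac{12387}{2} \approx 6193.5$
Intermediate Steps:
$M{\left(v,y \right)} = y^{2} + v y$ ($M{\left(v,y \right)} = v y + y^{2} = y^{2} + v y$)
$s = \frac{1}{4}$ ($s = - \frac{1}{4 \left(-7 + 6\right)} = - \frac{1}{4 \left(-1\right)} = \left(- \frac{1}{4}\right) \left(-1\right) = \frac{1}{4} \approx 0.25$)
$381 + 186 s M{\left(-4,-1 \right)} 1 \cdot 5 \cdot 5 = 381 + 186 \frac{\left(-1\right) \left(-4 - 1\right)}{4} \cdot 1 \cdot 5 \cdot 5 = 381 + 186 \frac{\left(-1\right) \left(-5\right)}{4} \cdot 5 \cdot 5 = 381 + 186 \cdot \frac{1}{4} \cdot 5 \cdot 25 = 381 + 186 \cdot \frac{5}{4} \cdot 25 = 381 + 186 \cdot \frac{125}{4} = 381 + \frac{11625}{2} = \frac{12387}{2}$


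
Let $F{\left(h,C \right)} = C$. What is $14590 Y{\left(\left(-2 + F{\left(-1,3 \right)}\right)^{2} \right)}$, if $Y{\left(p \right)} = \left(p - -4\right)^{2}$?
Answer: $364750$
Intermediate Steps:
$Y{\left(p \right)} = \left(4 + p\right)^{2}$ ($Y{\left(p \right)} = \left(p + 4\right)^{2} = \left(4 + p\right)^{2}$)
$14590 Y{\left(\left(-2 + F{\left(-1,3 \right)}\right)^{2} \right)} = 14590 \left(4 + \left(-2 + 3\right)^{2}\right)^{2} = 14590 \left(4 + 1^{2}\right)^{2} = 14590 \left(4 + 1\right)^{2} = 14590 \cdot 5^{2} = 14590 \cdot 25 = 364750$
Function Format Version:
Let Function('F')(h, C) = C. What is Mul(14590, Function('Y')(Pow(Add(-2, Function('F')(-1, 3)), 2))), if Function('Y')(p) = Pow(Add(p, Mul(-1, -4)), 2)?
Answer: 364750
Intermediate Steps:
Function('Y')(p) = Pow(Add(4, p), 2) (Function('Y')(p) = Pow(Add(p, 4), 2) = Pow(Add(4, p), 2))
Mul(14590, Function('Y')(Pow(Add(-2, Function('F')(-1, 3)), 2))) = Mul(14590, Pow(Add(4, Pow(Add(-2, 3), 2)), 2)) = Mul(14590, Pow(Add(4, Pow(1, 2)), 2)) = Mul(14590, Pow(Add(4, 1), 2)) = Mul(14590, Pow(5, 2)) = Mul(14590, 25) = 364750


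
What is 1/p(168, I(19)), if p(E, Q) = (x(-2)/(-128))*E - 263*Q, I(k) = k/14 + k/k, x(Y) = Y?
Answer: -56/34569 ≈ -0.0016199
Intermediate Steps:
I(k) = 1 + k/14 (I(k) = k*(1/14) + 1 = k/14 + 1 = 1 + k/14)
p(E, Q) = -263*Q + E/64 (p(E, Q) = (-2/(-128))*E - 263*Q = (-2*(-1/128))*E - 263*Q = E/64 - 263*Q = -263*Q + E/64)
1/p(168, I(19)) = 1/(-263*(1 + (1/14)*19) + (1/64)*168) = 1/(-263*(1 + 19/14) + 21/8) = 1/(-263*33/14 + 21/8) = 1/(-8679/14 + 21/8) = 1/(-34569/56) = -56/34569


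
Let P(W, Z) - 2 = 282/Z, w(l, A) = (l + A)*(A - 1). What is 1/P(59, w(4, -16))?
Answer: 34/115 ≈ 0.29565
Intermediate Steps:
w(l, A) = (-1 + A)*(A + l) (w(l, A) = (A + l)*(-1 + A) = (-1 + A)*(A + l))
P(W, Z) = 2 + 282/Z
1/P(59, w(4, -16)) = 1/(2 + 282/((-16)² - 1*(-16) - 1*4 - 16*4)) = 1/(2 + 282/(256 + 16 - 4 - 64)) = 1/(2 + 282/204) = 1/(2 + 282*(1/204)) = 1/(2 + 47/34) = 1/(115/34) = 34/115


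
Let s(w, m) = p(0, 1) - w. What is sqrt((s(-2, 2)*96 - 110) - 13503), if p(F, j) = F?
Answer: I*sqrt(13421) ≈ 115.85*I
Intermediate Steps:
s(w, m) = -w (s(w, m) = 0 - w = -w)
sqrt((s(-2, 2)*96 - 110) - 13503) = sqrt((-1*(-2)*96 - 110) - 13503) = sqrt((2*96 - 110) - 13503) = sqrt((192 - 110) - 13503) = sqrt(82 - 13503) = sqrt(-13421) = I*sqrt(13421)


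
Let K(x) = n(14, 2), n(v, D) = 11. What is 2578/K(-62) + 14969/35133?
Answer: 90737533/386463 ≈ 234.79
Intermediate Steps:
K(x) = 11
2578/K(-62) + 14969/35133 = 2578/11 + 14969/35133 = 90737533/386463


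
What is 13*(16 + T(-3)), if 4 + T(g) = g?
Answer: 117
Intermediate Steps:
T(g) = -4 + g
13*(16 + T(-3)) = 13*(16 + (-4 - 3)) = 13*(16 - 7) = 13*9 = 117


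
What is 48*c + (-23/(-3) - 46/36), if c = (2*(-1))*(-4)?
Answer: 7027/18 ≈ 390.39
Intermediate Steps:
c = 8 (c = -2*(-4) = 8)
48*c + (-23/(-3) - 46/36) = 48*8 + (-23/(-3) - 46/36) = 384 + (-23*(-1/3) - 46*1/36) = 384 + (23/3 - 23/18) = 384 + 115/18 = 7027/18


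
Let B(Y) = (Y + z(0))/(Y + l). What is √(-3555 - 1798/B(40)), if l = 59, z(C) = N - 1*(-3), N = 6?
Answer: 3*I*√39133/7 ≈ 84.78*I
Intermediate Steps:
z(C) = 9 (z(C) = 6 - 1*(-3) = 6 + 3 = 9)
B(Y) = (9 + Y)/(59 + Y) (B(Y) = (Y + 9)/(Y + 59) = (9 + Y)/(59 + Y))
√(-3555 - 1798/B(40)) = √(-3555 - 1798*(59 + 40)/(9 + 40)) = √(-3555 - 1798/(49/99)) = √(-3555 - 1798/((1/99)*49)) = √(-3555 - 1798/49/99) = √(-3555 - 1798*99/49) = √(-3555 - 178002/49) = √(-352197/49) = 3*I*√39133/7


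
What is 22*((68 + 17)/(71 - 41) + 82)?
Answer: 5599/3 ≈ 1866.3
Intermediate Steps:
22*((68 + 17)/(71 - 41) + 82) = 22*(85/30 + 82) = 22*(85*(1/30) + 82) = 22*(17/6 + 82) = 22*(509/6) = 5599/3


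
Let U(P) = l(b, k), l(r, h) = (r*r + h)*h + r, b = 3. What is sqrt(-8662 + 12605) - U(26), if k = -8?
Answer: 5 + sqrt(3943) ≈ 67.793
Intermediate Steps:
l(r, h) = r + h*(h + r**2) (l(r, h) = (r**2 + h)*h + r = (h + r**2)*h + r = h*(h + r**2) + r = r + h*(h + r**2))
U(P) = -5 (U(P) = 3 + (-8)**2 - 8*3**2 = 3 + 64 - 8*9 = 3 + 64 - 72 = -5)
sqrt(-8662 + 12605) - U(26) = sqrt(-8662 + 12605) - 1*(-5) = sqrt(3943) + 5 = 5 + sqrt(3943)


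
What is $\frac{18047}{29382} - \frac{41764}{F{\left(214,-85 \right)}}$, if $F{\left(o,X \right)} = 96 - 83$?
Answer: $- \frac{1226875237}{381966} \approx -3212.0$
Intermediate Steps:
$F{\left(o,X \right)} = 13$
$\frac{18047}{29382} - \frac{41764}{F{\left(214,-85 \right)}} = \frac{18047}{29382} - \frac{41764}{13} = - \frac{1226875237}{381966}$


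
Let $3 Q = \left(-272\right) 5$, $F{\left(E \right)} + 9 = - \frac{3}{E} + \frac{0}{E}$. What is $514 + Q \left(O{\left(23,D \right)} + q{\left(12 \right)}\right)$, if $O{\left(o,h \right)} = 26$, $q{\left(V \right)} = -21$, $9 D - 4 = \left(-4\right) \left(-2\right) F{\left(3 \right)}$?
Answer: $- \frac{5258}{3} \approx -1752.7$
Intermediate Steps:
$F{\left(E \right)} = -9 - \frac{3}{E}$ ($F{\left(E \right)} = -9 + \left(- \frac{3}{E} + \frac{0}{E}\right) = -9 + \left(- \frac{3}{E} + 0\right) = -9 - \frac{3}{E}$)
$D = - \frac{76}{9}$ ($D = \frac{4}{9} + \frac{\left(-4\right) \left(-2\right) \left(-9 - \frac{3}{3}\right)}{9} = \frac{4}{9} + \frac{8 \left(-9 - 1\right)}{9} = \frac{4}{9} + \frac{8 \left(-10\right)}{9} = \frac{4}{9} + \frac{1}{9} \left(-80\right) = \frac{4}{9} - \frac{80}{9} = - \frac{76}{9} \approx -8.4444$)
$Q = - \frac{1360}{3}$ ($Q = \frac{\left(-272\right) 5}{3} = \frac{1}{3} \left(-1360\right) = - \frac{1360}{3} \approx -453.33$)
$514 + Q \left(O{\left(23,D \right)} + q{\left(12 \right)}\right) = 514 - \frac{1360 \left(26 - 21\right)}{3} = 514 - \frac{6800}{3} = - \frac{5258}{3}$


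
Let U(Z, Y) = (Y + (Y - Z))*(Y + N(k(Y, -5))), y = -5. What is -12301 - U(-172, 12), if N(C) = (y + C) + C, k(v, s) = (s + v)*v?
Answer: -46601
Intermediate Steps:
k(v, s) = v*(s + v)
N(C) = -5 + 2*C (N(C) = (-5 + C) + C = -5 + 2*C)
U(Z, Y) = (-Z + 2*Y)*(-5 + Y + 2*Y*(-5 + Y)) (U(Z, Y) = (Y + (Y - Z))*(Y + (-5 + 2*(Y*(-5 + Y)))) = (-Z + 2*Y)*(Y + (-5 + 2*Y*(-5 + Y))) = (-Z + 2*Y)*(-5 + Y + 2*Y*(-5 + Y)))
-12301 - U(-172, 12) = -12301 - (-18*12² - 10*12 + 4*12³ + 5*(-172) - 2*(-172)*12² + 9*12*(-172)) = -12301 - (-18*144 - 120 + 4*1728 - 860 - 2*(-172)*144 - 18576) = -12301 - (-2592 - 120 + 6912 - 860 + 49536 - 18576) = -12301 - 1*34300 = -12301 - 34300 = -46601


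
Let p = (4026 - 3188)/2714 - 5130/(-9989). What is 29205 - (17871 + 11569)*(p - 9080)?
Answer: 157545424525875/589351 ≈ 2.6732e+8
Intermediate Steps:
p = 11146801/13555073 (p = 838*(1/2714) - 5130*(-1/9989) = 419/1357 + 5130/9989 = 11146801/13555073 ≈ 0.82233)
29205 - (17871 + 11569)*(p - 9080) = 29205 - (17871 + 11569)*(11146801/13555073 - 9080) = 29205 - 29440*(-123068916039)/13555073 = 29205 - 1*(-157528212529920/589351) = 29205 + 157528212529920/589351 = 157545424525875/589351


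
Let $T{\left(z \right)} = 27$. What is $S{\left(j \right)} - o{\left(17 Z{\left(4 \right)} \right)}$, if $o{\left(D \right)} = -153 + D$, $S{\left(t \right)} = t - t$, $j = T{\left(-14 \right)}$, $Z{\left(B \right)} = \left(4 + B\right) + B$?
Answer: $-51$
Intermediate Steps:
$Z{\left(B \right)} = 4 + 2 B$
$j = 27$
$S{\left(t \right)} = 0$
$S{\left(j \right)} - o{\left(17 Z{\left(4 \right)} \right)} = 0 - \left(-153 + 17 \left(4 + 2 \cdot 4\right)\right) = 0 - \left(-153 + 17 \left(4 + 8\right)\right) = 0 - \left(-153 + 17 \cdot 12\right) = 0 - \left(-153 + 204\right) = 0 - 51 = -51$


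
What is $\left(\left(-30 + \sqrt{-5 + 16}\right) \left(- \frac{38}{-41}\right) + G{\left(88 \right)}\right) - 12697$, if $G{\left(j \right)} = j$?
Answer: $- \frac{518109}{41} + \frac{38 \sqrt{11}}{41} \approx -12634.0$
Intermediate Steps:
$\left(\left(-30 + \sqrt{-5 + 16}\right) \left(- \frac{38}{-41}\right) + G{\left(88 \right)}\right) - 12697 = \left(\left(-30 + \sqrt{-5 + 16}\right) \left(- \frac{38}{-41}\right) + 88\right) - 12697 = \left(\left(-30 + \sqrt{11}\right) \left(\left(-38\right) \left(- \frac{1}{41}\right)\right) + 88\right) - 12697 = \left(\left(-30 + \sqrt{11}\right) \frac{38}{41} + 88\right) - 12697 = \left(\left(- \frac{1140}{41} + \frac{38 \sqrt{11}}{41}\right) + 88\right) - 12697 = \left(\frac{2468}{41} + \frac{38 \sqrt{11}}{41}\right) - 12697 = - \frac{518109}{41} + \frac{38 \sqrt{11}}{41}$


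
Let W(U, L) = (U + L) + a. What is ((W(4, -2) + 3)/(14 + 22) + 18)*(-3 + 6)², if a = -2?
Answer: 651/4 ≈ 162.75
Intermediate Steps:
W(U, L) = -2 + L + U (W(U, L) = (U + L) - 2 = (L + U) - 2 = -2 + L + U)
((W(4, -2) + 3)/(14 + 22) + 18)*(-3 + 6)² = (((-2 - 2 + 4) + 3)/(14 + 22) + 18)*(-3 + 6)² = ((0 + 3)/36 + 18)*3² = (3*(1/36) + 18)*9 = (1/12 + 18)*9 = (217/12)*9 = 651/4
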